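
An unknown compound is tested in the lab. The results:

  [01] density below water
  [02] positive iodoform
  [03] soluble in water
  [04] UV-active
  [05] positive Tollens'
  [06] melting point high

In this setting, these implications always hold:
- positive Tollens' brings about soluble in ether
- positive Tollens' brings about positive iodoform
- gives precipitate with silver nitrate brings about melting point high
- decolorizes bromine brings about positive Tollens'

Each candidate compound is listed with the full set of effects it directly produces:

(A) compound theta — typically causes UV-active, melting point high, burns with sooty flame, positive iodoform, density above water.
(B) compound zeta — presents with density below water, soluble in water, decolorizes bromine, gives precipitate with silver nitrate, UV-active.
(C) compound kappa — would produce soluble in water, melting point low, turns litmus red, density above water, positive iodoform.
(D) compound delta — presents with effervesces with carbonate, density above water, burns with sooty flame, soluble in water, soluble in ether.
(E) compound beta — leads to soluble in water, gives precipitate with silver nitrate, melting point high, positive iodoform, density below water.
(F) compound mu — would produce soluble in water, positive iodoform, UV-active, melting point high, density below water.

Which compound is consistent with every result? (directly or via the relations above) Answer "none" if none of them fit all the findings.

B

Checking each candidate against the observations:
(A) compound theta — density below water -; positive iodoform +; soluble in water -; UV-active +; positive Tollens' -; melting point high +
(B) compound zeta — density below water +; positive iodoform + (through decolorizes bromine → positive Tollens' → positive iodoform); soluble in water +; UV-active +; positive Tollens' + (through decolorizes bromine → positive Tollens'); melting point high + (through gives precipitate with silver nitrate → melting point high)
(C) compound kappa — density below water -; positive iodoform +; soluble in water +; UV-active -; positive Tollens' -; melting point high -
(D) compound delta — fails on density below water, positive iodoform, UV-active, positive Tollens', melting point high (predicts density above water, not density below water)
(E) compound beta — does not account for UV-active, positive Tollens'
(F) compound mu — does not account for positive Tollens'
(B) alone accounts for all the evidence.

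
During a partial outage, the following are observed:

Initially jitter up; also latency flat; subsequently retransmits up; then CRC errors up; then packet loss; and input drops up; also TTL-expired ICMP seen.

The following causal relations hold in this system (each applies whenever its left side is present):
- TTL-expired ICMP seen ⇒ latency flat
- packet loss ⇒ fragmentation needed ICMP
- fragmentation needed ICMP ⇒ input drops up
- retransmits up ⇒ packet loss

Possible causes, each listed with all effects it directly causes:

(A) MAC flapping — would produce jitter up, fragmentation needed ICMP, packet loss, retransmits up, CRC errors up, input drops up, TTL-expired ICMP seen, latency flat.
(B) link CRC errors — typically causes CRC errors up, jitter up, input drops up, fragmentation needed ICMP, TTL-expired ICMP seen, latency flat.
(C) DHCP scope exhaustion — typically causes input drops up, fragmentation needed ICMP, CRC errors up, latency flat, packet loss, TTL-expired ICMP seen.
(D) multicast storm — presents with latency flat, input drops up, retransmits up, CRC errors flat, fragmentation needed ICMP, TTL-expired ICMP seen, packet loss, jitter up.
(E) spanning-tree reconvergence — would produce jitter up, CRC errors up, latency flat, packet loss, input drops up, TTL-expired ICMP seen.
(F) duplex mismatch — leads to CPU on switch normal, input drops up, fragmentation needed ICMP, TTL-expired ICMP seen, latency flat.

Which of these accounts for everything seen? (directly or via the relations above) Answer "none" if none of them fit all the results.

A

Per-candidate check:
(A) MAC flapping — jitter up match; latency flat match; retransmits up match; CRC errors up match; packet loss match; input drops up match; TTL-expired ICMP seen match
(B) link CRC errors — jitter up match; latency flat match; retransmits up miss; CRC errors up match; packet loss miss; input drops up match; TTL-expired ICMP seen match
(C) DHCP scope exhaustion — does not account for jitter up, retransmits up
(D) multicast storm — fails on CRC errors up (predicts CRC errors flat, not CRC errors up)
(E) spanning-tree reconvergence — jitter up match; latency flat match; retransmits up miss; CRC errors up match; packet loss match; input drops up match; TTL-expired ICMP seen match
(F) duplex mismatch — does not account for jitter up, retransmits up, CRC errors up, packet loss
Only (A) is consistent with every observation.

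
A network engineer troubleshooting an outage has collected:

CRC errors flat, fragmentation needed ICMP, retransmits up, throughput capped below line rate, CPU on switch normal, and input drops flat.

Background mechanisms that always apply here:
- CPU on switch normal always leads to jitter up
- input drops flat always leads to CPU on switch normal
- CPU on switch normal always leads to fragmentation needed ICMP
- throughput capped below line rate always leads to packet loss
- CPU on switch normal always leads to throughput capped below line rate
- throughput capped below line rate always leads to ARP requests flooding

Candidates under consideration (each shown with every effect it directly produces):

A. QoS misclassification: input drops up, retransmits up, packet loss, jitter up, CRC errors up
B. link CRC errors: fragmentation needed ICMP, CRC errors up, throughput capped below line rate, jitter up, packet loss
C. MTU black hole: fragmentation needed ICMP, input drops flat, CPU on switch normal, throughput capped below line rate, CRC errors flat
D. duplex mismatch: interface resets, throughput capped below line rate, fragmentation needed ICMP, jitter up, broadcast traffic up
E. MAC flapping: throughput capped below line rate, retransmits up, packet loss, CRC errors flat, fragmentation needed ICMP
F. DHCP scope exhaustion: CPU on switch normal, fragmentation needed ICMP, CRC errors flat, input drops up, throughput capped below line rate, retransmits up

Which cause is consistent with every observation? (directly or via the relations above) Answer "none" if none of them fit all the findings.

none

Testing each hypothesis:
(A) QoS misclassification — fails on CRC errors flat, fragmentation needed ICMP, throughput capped below line rate, CPU on switch normal, input drops flat (predicts CRC errors up, not CRC errors flat; predicts input drops up, not input drops flat)
(B) link CRC errors — CRC errors flat NO; fragmentation needed ICMP yes; retransmits up NO; throughput capped below line rate yes; CPU on switch normal NO; input drops flat NO
(C) MTU black hole — does not account for retransmits up
(D) duplex mismatch — CRC errors flat NO; fragmentation needed ICMP yes; retransmits up NO; throughput capped below line rate yes; CPU on switch normal NO; input drops flat NO
(E) MAC flapping — does not account for CPU on switch normal, input drops flat
(F) DHCP scope exhaustion — CRC errors flat yes; fragmentation needed ICMP yes; retransmits up yes; throughput capped below line rate yes; CPU on switch normal yes; input drops flat NO
No candidate is consistent with all observations.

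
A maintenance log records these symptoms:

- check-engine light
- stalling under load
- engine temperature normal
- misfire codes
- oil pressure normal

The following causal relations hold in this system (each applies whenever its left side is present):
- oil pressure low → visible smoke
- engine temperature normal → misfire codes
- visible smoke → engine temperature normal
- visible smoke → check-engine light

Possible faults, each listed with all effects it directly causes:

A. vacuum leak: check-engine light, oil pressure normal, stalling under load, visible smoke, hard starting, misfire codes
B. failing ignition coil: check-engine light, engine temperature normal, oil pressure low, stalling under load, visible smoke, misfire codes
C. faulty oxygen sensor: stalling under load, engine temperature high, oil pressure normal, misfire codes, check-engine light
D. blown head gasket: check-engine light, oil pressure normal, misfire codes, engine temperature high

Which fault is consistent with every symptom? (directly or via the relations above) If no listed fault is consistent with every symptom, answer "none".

Per-candidate check:
(A) vacuum leak — accounts for every observation (engine temperature normal through visible smoke → engine temperature normal)
(B) failing ignition coil — check-engine light match; stalling under load match; engine temperature normal match; misfire codes match; oil pressure normal miss
(C) faulty oxygen sensor — check-engine light match; stalling under load match; engine temperature normal miss; misfire codes match; oil pressure normal match
(D) blown head gasket — fails on stalling under load, engine temperature normal (predicts engine temperature high, not engine temperature normal)
(A) alone accounts for all the evidence.

A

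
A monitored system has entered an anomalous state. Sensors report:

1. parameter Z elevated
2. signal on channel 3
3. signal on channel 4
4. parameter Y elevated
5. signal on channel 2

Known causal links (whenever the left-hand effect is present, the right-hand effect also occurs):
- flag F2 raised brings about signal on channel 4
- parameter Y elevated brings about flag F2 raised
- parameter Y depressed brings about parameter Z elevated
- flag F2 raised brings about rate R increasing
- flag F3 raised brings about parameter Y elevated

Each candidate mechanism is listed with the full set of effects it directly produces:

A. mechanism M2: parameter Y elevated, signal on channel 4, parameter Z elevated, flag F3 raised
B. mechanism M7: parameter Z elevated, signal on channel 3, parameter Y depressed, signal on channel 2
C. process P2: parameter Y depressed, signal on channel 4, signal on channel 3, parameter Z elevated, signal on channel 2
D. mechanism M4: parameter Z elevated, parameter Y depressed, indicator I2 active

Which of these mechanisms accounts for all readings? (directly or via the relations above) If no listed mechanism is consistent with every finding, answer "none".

For each candidate, compare predicted effects to what was observed:
(A) mechanism M2 — parameter Z elevated yes; signal on channel 3 NO; signal on channel 4 yes; parameter Y elevated yes; signal on channel 2 NO
(B) mechanism M7 — fails on signal on channel 4, parameter Y elevated (predicts parameter Y depressed, not parameter Y elevated)
(C) process P2 — parameter Z elevated yes; signal on channel 3 yes; signal on channel 4 yes; parameter Y elevated NO; signal on channel 2 yes
(D) mechanism M4 — parameter Z elevated yes; signal on channel 3 NO; signal on channel 4 NO; parameter Y elevated NO; signal on channel 2 NO
None of the listed candidates fits everything.

none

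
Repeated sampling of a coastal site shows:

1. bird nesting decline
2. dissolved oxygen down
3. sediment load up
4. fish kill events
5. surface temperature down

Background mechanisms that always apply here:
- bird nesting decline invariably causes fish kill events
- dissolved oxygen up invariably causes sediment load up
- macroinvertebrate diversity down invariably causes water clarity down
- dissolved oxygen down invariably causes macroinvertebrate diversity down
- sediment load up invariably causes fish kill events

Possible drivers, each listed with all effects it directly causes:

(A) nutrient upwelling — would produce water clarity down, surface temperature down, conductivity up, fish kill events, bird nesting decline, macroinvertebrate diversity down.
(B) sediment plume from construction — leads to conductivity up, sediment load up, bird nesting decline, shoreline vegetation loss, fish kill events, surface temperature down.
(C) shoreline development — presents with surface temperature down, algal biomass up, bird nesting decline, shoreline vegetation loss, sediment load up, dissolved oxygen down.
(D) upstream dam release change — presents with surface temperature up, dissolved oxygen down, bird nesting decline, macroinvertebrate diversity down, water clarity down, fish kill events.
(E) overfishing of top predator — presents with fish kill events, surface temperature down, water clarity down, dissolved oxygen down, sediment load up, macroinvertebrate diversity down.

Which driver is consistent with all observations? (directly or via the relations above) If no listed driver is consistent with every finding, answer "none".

For each candidate, compare predicted effects to what was observed:
(A) nutrient upwelling — does not account for dissolved oxygen down, sediment load up
(B) sediment plume from construction — does not account for dissolved oxygen down
(C) shoreline development — bird nesting decline yes; dissolved oxygen down yes; sediment load up yes; fish kill events yes (via bird nesting decline → fish kill events); surface temperature down yes
(D) upstream dam release change — bird nesting decline yes; dissolved oxygen down yes; sediment load up NO; fish kill events yes; surface temperature down NO
(E) overfishing of top predator — bird nesting decline NO; dissolved oxygen down yes; sediment load up yes; fish kill events yes; surface temperature down yes
(C) is the only candidate with no mismatches.

C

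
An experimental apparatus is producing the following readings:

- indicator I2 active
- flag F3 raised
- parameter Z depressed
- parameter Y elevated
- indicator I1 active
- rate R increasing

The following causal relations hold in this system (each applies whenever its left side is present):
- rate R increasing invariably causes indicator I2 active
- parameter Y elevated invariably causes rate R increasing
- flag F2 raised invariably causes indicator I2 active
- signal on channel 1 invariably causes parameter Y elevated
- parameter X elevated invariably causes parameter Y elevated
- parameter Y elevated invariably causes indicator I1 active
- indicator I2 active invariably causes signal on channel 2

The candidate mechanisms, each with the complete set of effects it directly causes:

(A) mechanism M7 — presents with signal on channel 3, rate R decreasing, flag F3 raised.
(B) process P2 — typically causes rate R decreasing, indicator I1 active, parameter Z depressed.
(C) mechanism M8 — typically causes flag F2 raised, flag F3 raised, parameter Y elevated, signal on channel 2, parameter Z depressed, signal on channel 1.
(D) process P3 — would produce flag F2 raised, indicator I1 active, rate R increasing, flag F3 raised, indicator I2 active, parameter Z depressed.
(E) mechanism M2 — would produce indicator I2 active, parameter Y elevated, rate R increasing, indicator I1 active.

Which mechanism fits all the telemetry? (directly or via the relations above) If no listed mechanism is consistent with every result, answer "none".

C

For each candidate, compare predicted effects to what was observed:
(A) mechanism M7 — fails on indicator I2 active, parameter Z depressed, parameter Y elevated, indicator I1 active, rate R increasing (predicts rate R decreasing, not rate R increasing)
(B) process P2 — fails on indicator I2 active, flag F3 raised, parameter Y elevated, rate R increasing (predicts rate R decreasing, not rate R increasing)
(C) mechanism M8 — indicator I2 active match (by flag F2 raised → indicator I2 active); flag F3 raised match; parameter Z depressed match; parameter Y elevated match; indicator I1 active match (by parameter Y elevated → indicator I1 active); rate R increasing match (by parameter Y elevated → rate R increasing)
(D) process P3 — indicator I2 active match; flag F3 raised match; parameter Z depressed match; parameter Y elevated miss; indicator I1 active match; rate R increasing match
(E) mechanism M2 — does not account for flag F3 raised, parameter Z depressed
Only (C) is consistent with every observation.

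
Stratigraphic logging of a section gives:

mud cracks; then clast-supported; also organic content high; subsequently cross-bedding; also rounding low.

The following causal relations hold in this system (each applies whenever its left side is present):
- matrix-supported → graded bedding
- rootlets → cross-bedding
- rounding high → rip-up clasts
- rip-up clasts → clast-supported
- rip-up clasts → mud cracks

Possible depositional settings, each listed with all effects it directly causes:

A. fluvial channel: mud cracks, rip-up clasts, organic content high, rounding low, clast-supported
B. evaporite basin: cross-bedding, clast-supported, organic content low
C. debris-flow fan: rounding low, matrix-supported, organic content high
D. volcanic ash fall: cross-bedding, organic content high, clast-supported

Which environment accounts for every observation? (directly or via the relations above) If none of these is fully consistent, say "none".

none

For each candidate, compare predicted effects to what was observed:
(A) fluvial channel — does not account for cross-bedding
(B) evaporite basin — mud cracks miss; clast-supported match; organic content high miss; cross-bedding match; rounding low miss
(C) debris-flow fan — fails on mud cracks, clast-supported, cross-bedding (predicts matrix-supported, not clast-supported)
(D) volcanic ash fall — mud cracks miss; clast-supported match; organic content high match; cross-bedding match; rounding low miss
None of the listed candidates fits everything.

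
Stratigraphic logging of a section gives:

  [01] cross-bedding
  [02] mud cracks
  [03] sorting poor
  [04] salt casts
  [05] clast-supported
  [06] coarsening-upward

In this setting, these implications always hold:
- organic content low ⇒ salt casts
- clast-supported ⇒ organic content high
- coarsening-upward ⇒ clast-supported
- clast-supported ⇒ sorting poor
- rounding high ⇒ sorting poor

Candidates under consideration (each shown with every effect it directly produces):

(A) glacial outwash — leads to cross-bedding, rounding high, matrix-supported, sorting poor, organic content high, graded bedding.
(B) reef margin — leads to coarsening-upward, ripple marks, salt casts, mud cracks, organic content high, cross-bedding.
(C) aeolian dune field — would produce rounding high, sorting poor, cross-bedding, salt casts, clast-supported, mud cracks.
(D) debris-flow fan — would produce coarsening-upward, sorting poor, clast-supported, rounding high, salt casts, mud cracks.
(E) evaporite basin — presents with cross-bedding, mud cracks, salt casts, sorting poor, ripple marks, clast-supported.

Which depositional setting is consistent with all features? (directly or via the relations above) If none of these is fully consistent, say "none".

Testing each hypothesis:
(A) glacial outwash — cross-bedding +; mud cracks -; sorting poor +; salt casts -; clast-supported -; coarsening-upward -
(B) reef margin — accounts for every observation (sorting poor via coarsening-upward → clast-supported → sorting poor)
(C) aeolian dune field — cross-bedding +; mud cracks +; sorting poor +; salt casts +; clast-supported +; coarsening-upward -
(D) debris-flow fan — does not account for cross-bedding
(E) evaporite basin — does not account for coarsening-upward
(B) is the only candidate with no mismatches.

B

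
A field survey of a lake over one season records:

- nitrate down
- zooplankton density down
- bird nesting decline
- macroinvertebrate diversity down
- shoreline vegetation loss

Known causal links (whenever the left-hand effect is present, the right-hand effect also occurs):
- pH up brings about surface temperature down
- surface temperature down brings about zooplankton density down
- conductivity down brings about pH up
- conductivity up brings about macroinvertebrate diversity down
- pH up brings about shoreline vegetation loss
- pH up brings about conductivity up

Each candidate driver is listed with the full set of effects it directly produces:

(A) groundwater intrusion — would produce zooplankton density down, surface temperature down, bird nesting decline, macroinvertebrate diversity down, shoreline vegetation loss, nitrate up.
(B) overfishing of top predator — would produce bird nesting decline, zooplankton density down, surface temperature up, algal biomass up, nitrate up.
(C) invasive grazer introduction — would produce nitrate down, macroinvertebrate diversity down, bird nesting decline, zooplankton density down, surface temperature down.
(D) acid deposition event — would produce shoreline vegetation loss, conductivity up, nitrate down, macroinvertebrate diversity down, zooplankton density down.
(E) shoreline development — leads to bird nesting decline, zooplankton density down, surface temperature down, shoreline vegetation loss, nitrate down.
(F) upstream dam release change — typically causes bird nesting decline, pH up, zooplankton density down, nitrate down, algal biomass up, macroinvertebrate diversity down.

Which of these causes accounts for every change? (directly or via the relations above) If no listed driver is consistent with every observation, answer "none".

Per-candidate check:
(A) groundwater intrusion — nitrate down NO; zooplankton density down yes; bird nesting decline yes; macroinvertebrate diversity down yes; shoreline vegetation loss yes
(B) overfishing of top predator — nitrate down NO; zooplankton density down yes; bird nesting decline yes; macroinvertebrate diversity down NO; shoreline vegetation loss NO
(C) invasive grazer introduction — nitrate down yes; zooplankton density down yes; bird nesting decline yes; macroinvertebrate diversity down yes; shoreline vegetation loss NO
(D) acid deposition event — nitrate down yes; zooplankton density down yes; bird nesting decline NO; macroinvertebrate diversity down yes; shoreline vegetation loss yes
(E) shoreline development — nitrate down yes; zooplankton density down yes; bird nesting decline yes; macroinvertebrate diversity down NO; shoreline vegetation loss yes
(F) upstream dam release change — accounts for every observation (shoreline vegetation loss via pH up → shoreline vegetation loss)
Only (F) is consistent with every observation.

F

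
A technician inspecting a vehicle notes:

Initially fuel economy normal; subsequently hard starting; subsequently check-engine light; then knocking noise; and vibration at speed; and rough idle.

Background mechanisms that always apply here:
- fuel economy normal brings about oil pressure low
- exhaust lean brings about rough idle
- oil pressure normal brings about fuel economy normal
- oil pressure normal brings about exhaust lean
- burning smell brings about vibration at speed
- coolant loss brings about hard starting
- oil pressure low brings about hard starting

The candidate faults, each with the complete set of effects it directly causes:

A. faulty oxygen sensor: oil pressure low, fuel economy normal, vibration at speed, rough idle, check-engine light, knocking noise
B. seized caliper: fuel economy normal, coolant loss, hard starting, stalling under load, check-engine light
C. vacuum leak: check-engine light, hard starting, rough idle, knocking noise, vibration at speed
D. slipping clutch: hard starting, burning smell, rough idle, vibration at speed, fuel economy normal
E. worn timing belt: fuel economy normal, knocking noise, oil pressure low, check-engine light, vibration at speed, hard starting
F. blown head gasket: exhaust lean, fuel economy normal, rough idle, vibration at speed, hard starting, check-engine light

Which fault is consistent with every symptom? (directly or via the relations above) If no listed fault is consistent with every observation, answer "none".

A

Per-candidate check:
(A) faulty oxygen sensor — fuel economy normal ✓; hard starting ✓ (via oil pressure low → hard starting); check-engine light ✓; knocking noise ✓; vibration at speed ✓; rough idle ✓
(B) seized caliper — does not account for knocking noise, vibration at speed, rough idle
(C) vacuum leak — does not account for fuel economy normal
(D) slipping clutch — does not account for check-engine light, knocking noise
(E) worn timing belt — does not account for rough idle
(F) blown head gasket — fuel economy normal ✓; hard starting ✓; check-engine light ✓; knocking noise ✗; vibration at speed ✓; rough idle ✓
(A) alone accounts for all the evidence.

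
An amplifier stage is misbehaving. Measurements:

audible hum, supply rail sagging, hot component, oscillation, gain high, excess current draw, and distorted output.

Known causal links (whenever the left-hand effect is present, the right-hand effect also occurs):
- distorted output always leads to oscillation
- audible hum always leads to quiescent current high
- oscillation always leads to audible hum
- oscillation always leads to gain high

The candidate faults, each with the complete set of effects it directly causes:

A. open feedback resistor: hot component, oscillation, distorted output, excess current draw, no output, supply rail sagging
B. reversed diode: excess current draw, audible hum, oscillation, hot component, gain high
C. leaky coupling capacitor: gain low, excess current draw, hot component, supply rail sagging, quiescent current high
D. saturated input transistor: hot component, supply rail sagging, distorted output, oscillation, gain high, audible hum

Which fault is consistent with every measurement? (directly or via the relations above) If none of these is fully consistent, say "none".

A

Per-candidate check:
(A) open feedback resistor — audible hum + (through oscillation → audible hum); supply rail sagging +; hot component +; oscillation +; gain high + (through oscillation → gain high); excess current draw +; distorted output +
(B) reversed diode — does not account for supply rail sagging, distorted output
(C) leaky coupling capacitor — fails on audible hum, oscillation, gain high, distorted output (predicts gain low, not gain high)
(D) saturated input transistor — audible hum +; supply rail sagging +; hot component +; oscillation +; gain high +; excess current draw -; distorted output +
(A) alone accounts for all the evidence.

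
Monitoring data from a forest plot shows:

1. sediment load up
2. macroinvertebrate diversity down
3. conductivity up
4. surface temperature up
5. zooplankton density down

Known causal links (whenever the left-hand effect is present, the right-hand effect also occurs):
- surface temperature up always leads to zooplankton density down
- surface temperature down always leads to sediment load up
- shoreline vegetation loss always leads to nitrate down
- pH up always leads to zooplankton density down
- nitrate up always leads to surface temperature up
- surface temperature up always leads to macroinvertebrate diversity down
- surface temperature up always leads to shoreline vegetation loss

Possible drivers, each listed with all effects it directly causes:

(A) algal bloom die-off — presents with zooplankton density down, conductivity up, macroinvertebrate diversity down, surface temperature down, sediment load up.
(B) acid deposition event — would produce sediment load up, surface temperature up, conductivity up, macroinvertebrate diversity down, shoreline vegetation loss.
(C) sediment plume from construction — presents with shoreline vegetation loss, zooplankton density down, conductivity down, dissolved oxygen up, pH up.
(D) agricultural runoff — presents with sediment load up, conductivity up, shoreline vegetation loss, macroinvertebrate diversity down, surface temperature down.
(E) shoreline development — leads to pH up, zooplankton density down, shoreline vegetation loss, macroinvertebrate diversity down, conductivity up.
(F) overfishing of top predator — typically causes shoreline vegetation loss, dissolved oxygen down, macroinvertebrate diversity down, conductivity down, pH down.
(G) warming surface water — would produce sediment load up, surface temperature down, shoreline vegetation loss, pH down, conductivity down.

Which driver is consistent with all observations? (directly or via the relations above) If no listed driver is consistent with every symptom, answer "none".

Per-candidate check:
(A) algal bloom die-off — sediment load up ✓; macroinvertebrate diversity down ✓; conductivity up ✓; surface temperature up ✗; zooplankton density down ✓
(B) acid deposition event — sediment load up ✓; macroinvertebrate diversity down ✓; conductivity up ✓; surface temperature up ✓; zooplankton density down ✓ (by surface temperature up → zooplankton density down)
(C) sediment plume from construction — sediment load up ✗; macroinvertebrate diversity down ✗; conductivity up ✗; surface temperature up ✗; zooplankton density down ✓
(D) agricultural runoff — sediment load up ✓; macroinvertebrate diversity down ✓; conductivity up ✓; surface temperature up ✗; zooplankton density down ✗
(E) shoreline development — sediment load up ✗; macroinvertebrate diversity down ✓; conductivity up ✓; surface temperature up ✗; zooplankton density down ✓
(F) overfishing of top predator — sediment load up ✗; macroinvertebrate diversity down ✓; conductivity up ✗; surface temperature up ✗; zooplankton density down ✗
(G) warming surface water — fails on macroinvertebrate diversity down, conductivity up, surface temperature up, zooplankton density down (predicts conductivity down, not conductivity up; predicts surface temperature down, not surface temperature up)
Only (B) is consistent with every observation.

B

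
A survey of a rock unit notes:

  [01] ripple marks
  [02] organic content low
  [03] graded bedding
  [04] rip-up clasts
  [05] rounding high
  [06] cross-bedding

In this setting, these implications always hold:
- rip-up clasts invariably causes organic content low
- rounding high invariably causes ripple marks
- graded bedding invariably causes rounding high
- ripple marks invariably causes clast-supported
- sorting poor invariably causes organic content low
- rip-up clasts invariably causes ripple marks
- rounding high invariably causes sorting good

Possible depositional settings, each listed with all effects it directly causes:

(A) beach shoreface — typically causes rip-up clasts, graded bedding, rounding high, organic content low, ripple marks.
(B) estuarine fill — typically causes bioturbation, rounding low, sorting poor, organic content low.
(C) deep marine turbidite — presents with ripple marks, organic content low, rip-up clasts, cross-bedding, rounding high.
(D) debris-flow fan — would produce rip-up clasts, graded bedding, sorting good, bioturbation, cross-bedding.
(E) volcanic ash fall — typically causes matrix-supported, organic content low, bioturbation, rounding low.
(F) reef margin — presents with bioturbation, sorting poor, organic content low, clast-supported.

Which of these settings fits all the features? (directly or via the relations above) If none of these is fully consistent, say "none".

D

Testing each hypothesis:
(A) beach shoreface — ripple marks match; organic content low match; graded bedding match; rip-up clasts match; rounding high match; cross-bedding miss
(B) estuarine fill — fails on ripple marks, graded bedding, rip-up clasts, rounding high, cross-bedding (predicts rounding low, not rounding high)
(C) deep marine turbidite — ripple marks match; organic content low match; graded bedding miss; rip-up clasts match; rounding high match; cross-bedding match
(D) debris-flow fan — accounts for every observation (ripple marks through rip-up clasts → ripple marks)
(E) volcanic ash fall — fails on ripple marks, graded bedding, rip-up clasts, rounding high, cross-bedding (predicts rounding low, not rounding high)
(F) reef margin — does not account for ripple marks, graded bedding, rip-up clasts, rounding high, cross-bedding
(D) alone accounts for all the evidence.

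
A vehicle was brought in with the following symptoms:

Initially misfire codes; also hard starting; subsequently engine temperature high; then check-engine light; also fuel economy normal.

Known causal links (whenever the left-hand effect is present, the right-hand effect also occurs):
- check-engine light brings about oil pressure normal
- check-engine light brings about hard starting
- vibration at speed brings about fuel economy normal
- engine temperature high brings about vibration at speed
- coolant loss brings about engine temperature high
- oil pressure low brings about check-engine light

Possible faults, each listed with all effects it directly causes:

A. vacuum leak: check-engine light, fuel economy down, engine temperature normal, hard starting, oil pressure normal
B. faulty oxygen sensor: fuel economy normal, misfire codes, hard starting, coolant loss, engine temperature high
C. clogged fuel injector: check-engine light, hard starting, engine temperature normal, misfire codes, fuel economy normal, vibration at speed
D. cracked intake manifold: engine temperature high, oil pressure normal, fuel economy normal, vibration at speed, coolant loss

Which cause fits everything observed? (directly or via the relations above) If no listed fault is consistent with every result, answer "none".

Per-candidate check:
(A) vacuum leak — fails on misfire codes, engine temperature high, fuel economy normal (predicts engine temperature normal, not engine temperature high; predicts fuel economy down, not fuel economy normal)
(B) faulty oxygen sensor — does not account for check-engine light
(C) clogged fuel injector — misfire codes yes; hard starting yes; engine temperature high NO; check-engine light yes; fuel economy normal yes
(D) cracked intake manifold — misfire codes NO; hard starting NO; engine temperature high yes; check-engine light NO; fuel economy normal yes
None of the listed candidates fits everything.

none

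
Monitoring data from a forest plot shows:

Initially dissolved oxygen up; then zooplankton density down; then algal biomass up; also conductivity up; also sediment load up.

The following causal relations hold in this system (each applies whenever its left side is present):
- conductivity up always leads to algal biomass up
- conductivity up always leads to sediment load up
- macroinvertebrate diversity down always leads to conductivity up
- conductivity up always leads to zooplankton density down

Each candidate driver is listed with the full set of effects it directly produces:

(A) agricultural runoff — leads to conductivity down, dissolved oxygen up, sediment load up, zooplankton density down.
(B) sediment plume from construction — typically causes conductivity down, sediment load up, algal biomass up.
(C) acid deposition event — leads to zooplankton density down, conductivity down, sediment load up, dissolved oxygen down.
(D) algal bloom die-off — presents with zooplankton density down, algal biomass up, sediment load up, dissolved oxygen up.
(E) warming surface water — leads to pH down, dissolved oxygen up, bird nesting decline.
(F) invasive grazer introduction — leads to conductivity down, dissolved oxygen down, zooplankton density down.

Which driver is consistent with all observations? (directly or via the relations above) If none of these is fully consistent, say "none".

none

Testing each hypothesis:
(A) agricultural runoff — fails on algal biomass up, conductivity up (predicts conductivity down, not conductivity up)
(B) sediment plume from construction — dissolved oxygen up -; zooplankton density down -; algal biomass up +; conductivity up -; sediment load up +
(C) acid deposition event — fails on dissolved oxygen up, algal biomass up, conductivity up (predicts dissolved oxygen down, not dissolved oxygen up; predicts conductivity down, not conductivity up)
(D) algal bloom die-off — dissolved oxygen up +; zooplankton density down +; algal biomass up +; conductivity up -; sediment load up +
(E) warming surface water — dissolved oxygen up +; zooplankton density down -; algal biomass up -; conductivity up -; sediment load up -
(F) invasive grazer introduction — fails on dissolved oxygen up, algal biomass up, conductivity up, sediment load up (predicts dissolved oxygen down, not dissolved oxygen up; predicts conductivity down, not conductivity up)
Every candidate fails on at least one observation.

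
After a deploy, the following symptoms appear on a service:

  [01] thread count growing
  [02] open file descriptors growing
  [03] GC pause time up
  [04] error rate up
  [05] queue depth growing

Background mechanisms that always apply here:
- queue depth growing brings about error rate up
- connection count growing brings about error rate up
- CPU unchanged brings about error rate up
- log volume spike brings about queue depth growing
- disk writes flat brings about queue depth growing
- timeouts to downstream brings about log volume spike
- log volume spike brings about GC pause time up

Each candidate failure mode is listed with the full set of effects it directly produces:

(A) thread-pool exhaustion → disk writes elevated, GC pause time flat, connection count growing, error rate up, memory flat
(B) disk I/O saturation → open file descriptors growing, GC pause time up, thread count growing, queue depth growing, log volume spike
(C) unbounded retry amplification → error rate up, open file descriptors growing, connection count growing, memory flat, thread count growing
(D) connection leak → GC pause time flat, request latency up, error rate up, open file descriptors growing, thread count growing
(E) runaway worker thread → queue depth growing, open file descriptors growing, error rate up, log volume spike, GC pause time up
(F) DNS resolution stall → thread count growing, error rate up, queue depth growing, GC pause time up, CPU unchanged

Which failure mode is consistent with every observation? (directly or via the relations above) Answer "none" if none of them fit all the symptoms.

Testing each hypothesis:
(A) thread-pool exhaustion — fails on thread count growing, open file descriptors growing, GC pause time up, queue depth growing (predicts GC pause time flat, not GC pause time up)
(B) disk I/O saturation — thread count growing +; open file descriptors growing +; GC pause time up +; error rate up + (via queue depth growing → error rate up); queue depth growing +
(C) unbounded retry amplification — thread count growing +; open file descriptors growing +; GC pause time up -; error rate up +; queue depth growing -
(D) connection leak — thread count growing +; open file descriptors growing +; GC pause time up -; error rate up +; queue depth growing -
(E) runaway worker thread — thread count growing -; open file descriptors growing +; GC pause time up +; error rate up +; queue depth growing +
(F) DNS resolution stall — thread count growing +; open file descriptors growing -; GC pause time up +; error rate up +; queue depth growing +
(B) alone accounts for all the evidence.

B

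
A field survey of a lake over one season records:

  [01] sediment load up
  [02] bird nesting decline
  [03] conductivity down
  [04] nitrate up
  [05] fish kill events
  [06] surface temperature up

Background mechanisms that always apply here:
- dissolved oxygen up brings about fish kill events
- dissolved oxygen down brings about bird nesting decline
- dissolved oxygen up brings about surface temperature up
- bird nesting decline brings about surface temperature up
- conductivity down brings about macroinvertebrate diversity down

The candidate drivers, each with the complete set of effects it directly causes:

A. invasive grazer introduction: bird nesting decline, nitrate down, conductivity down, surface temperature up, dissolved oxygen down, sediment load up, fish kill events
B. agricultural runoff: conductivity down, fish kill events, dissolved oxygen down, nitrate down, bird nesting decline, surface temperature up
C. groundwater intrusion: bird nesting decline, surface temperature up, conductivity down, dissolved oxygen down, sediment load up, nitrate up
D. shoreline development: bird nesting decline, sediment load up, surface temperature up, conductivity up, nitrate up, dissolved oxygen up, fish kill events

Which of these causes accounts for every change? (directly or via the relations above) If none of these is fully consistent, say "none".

none

Checking each candidate against the observations:
(A) invasive grazer introduction — fails on nitrate up (predicts nitrate down, not nitrate up)
(B) agricultural runoff — fails on sediment load up, nitrate up (predicts nitrate down, not nitrate up)
(C) groundwater intrusion — sediment load up ✓; bird nesting decline ✓; conductivity down ✓; nitrate up ✓; fish kill events ✗; surface temperature up ✓
(D) shoreline development — sediment load up ✓; bird nesting decline ✓; conductivity down ✗; nitrate up ✓; fish kill events ✓; surface temperature up ✓
Every candidate fails on at least one observation.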